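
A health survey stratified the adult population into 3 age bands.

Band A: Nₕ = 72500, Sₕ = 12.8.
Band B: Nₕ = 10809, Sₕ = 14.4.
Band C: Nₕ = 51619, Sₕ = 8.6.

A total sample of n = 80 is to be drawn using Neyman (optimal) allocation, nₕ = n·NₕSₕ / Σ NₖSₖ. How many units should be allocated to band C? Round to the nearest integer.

23

Σ NₕSₕ = 72500·12.8 + 10809·14.4 + 51619·8.6 = 1527573.
Share for C: 443923.4/1527573 = 0.29061.
n_C = 80 × 0.29061 = 23.249... → 23.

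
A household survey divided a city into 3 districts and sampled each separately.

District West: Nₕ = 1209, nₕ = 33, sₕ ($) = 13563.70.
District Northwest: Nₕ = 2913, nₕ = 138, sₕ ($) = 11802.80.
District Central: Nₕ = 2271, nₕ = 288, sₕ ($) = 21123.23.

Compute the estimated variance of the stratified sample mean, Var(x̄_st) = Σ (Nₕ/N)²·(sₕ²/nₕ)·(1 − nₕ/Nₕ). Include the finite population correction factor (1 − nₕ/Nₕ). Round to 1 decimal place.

N = 6393; Wₕ = Nₕ/N.
district West: (1209/6393)²·13563.70²/33·(1 − 33/1209) = 193939.6578
district Northwest: (2913/6393)²·11802.80²/138·(1 − 138/2913) = 199657.2444
district Central: (2271/6393)²·21123.23²/288·(1 − 288/2271) = 170709.8605
Sum = 564306.7627 → 564306.8.

564306.8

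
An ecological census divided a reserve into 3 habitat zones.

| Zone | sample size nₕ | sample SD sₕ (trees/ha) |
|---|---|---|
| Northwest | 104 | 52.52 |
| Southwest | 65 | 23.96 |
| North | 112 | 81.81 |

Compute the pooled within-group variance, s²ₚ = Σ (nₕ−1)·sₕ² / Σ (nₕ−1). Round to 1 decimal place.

Northwest: (104−1)·52.52² = 103·2758.3504 = 284110.0912
Southwest: (65−1)·23.96² = 64·574.0816 = 36741.2224
North: (112−1)·81.81² = 111·6692.8761 = 742909.2471
Numerator = 1063760.5607; denominator = Σ(nₕ−1) = 278.
s²ₚ = 1063760.5607/278 = 3826.477... → 3826.5.

3826.5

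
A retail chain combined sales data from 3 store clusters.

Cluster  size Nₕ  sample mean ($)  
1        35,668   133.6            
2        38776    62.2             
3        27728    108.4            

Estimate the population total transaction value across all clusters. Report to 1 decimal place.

10182827.2

Population total = Σ Nₕ·x̄ₕ (each stratum's size times its mean).
35668·133.6 + 38776·62.2 + 27728·108.4 = 4765244.8 + 2411867.2 + 3005715.2 = 10182827.2.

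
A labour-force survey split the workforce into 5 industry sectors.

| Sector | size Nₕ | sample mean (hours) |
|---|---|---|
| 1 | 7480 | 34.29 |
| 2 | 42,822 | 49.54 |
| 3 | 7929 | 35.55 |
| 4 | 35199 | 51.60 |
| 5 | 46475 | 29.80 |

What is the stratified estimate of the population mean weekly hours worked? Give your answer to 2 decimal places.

x̄_st = (Σ Nₕx̄ₕ) / (Σ Nₕ) = (7480·34.29 + 42822·49.54 + 7929·35.55 + 35199·51.60 + 46475·29.80) / 139905
= 5860990.43 / 139905 = 41.8926... → 41.89.

41.89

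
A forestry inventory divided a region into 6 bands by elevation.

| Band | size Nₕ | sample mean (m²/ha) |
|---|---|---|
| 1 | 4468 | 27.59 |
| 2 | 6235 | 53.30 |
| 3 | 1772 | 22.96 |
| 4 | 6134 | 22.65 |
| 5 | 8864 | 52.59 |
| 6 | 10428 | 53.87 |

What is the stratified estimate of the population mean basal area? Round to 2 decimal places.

N = 4468 + 6235 + 1772 + 6134 + 8864 + 10428 = 37901.
The stratified mean weights each stratum mean by its population share Nₕ/N.
Σ Nₕx̄ₕ = 4468·27.59 + 6235·53.30 + 1772·22.96 + 6134·22.65 + 8864·52.59 + 10428·53.87 = 123272.12 + 332325.5 + 40685.12 + 138935.1 + 466157.76 + 561756.36 = 1663131.96.
Divide by N: 1663131.96 / 37901 = 43.8810... → 43.88.

43.88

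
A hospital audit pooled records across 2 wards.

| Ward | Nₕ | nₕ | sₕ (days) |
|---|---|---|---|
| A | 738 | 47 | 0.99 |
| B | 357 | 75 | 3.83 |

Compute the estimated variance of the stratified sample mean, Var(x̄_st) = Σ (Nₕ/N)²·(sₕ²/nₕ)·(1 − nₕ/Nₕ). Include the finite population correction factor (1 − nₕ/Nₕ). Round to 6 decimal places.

0.025291

N = 1095. Term for each stratum: Wₕ²sₕ²/nₕ·(1−nₕ/Nₕ).
Var(x̄_st) = 0.008869083 + 0.016421974 = 0.025291057 → 0.025291.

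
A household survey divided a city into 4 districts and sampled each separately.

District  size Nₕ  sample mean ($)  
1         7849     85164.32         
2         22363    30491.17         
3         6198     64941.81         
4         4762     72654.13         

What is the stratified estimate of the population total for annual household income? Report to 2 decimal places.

1: 7849·85164.32 = 668454747.68
2: 22363·30491.17 = 681874034.71
3: 6198·64941.81 = 402509338.38
4: 4762·72654.13 = 345978967.06
τ̂ = Σ Nₕx̄ₕ = 2098817087.83.

2098817087.83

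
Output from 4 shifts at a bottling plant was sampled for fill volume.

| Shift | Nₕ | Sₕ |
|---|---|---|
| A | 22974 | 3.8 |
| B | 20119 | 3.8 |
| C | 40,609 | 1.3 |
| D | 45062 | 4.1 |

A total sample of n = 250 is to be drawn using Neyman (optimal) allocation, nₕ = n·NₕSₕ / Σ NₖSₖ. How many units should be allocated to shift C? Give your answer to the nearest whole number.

33

Σ NₕSₕ = 22974·3.8 + 20119·3.8 + 40609·1.3 + 45062·4.1 = 401299.3.
Share for C: 52791.7/401299.3 = 0.13155.
n_C = 250 × 0.13155 = 32.888... → 33.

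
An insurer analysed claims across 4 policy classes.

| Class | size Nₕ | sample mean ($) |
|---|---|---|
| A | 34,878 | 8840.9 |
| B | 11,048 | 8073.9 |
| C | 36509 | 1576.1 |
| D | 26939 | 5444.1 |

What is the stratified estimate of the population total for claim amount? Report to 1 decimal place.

Estimate total by summing Nₕ·x̄ₕ over strata.
34878·8840.9 + 11048·8073.9 + 36509·1576.1 + 26939·5444.1 = 308352910.2 + 89200447.2 + 57541834.9 + 146658609.9 = 601753802.2.

601753802.2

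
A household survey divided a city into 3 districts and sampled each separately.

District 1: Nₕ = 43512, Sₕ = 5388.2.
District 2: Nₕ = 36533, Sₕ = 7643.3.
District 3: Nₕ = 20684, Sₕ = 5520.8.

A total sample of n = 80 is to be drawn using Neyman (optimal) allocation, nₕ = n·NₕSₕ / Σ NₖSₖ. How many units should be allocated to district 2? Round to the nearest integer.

36

1: NₕSₕ = 43512·5388.2 = 234451358.4
2: NₕSₕ = 36533·7643.3 = 279232678.9
3: NₕSₕ = 20684·5520.8 = 114192227.2
Σ NₕSₕ = 627876264.5.
n_2 = 80·279232678.9/627876264.5 = 35.578... → 36.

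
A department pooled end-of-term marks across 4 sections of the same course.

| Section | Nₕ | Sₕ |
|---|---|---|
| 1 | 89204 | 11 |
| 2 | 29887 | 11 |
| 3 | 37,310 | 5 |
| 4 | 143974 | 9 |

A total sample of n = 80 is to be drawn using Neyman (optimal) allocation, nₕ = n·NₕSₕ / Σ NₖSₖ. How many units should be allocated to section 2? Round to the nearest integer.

9

1: NₕSₕ = 89204·11 = 981244
2: NₕSₕ = 29887·11 = 328757
3: NₕSₕ = 37310·5 = 186550
4: NₕSₕ = 143974·9 = 1295766
Σ NₕSₕ = 2792317.
n_2 = 80·328757/2792317 = 9.419... → 9.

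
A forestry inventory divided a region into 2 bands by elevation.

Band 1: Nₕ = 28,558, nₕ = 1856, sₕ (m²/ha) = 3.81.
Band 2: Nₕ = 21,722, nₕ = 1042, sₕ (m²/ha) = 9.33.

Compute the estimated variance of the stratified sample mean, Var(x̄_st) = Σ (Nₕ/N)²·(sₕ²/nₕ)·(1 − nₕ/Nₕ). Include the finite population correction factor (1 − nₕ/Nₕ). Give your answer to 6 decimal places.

0.017203

N = 50280; Wₕ = Nₕ/N.
band 1: (28558/50280)²·3.81²/1856·(1 − 1856/28558) = 0.002359136
band 2: (21722/50280)²·9.33²/1042·(1 − 1042/21722) = 0.014844151
Sum = 0.017203288 → 0.017203.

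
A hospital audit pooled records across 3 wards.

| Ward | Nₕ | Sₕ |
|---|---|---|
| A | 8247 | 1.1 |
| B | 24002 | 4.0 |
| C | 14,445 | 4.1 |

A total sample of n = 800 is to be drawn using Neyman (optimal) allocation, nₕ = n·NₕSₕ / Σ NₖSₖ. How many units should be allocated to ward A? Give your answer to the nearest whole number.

44

A: NₕSₕ = 8247·1.1 = 9071.7
B: NₕSₕ = 24002·4.0 = 96008
C: NₕSₕ = 14445·4.1 = 59224.5
Σ NₕSₕ = 164304.2.
n_A = 800·9071.7/164304.2 = 44.170... → 44.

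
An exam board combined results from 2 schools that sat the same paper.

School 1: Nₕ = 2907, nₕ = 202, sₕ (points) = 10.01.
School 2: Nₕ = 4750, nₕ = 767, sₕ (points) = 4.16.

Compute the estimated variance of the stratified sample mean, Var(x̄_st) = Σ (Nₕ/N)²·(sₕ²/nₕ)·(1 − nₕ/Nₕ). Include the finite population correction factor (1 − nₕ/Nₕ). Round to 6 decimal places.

0.073810

N = 7657; Wₕ = Nₕ/N.
school 1: (2907/7657)²·10.01²/202·(1 − 202/2907) = 0.066529122
school 2: (4750/7657)²·4.16²/767·(1 − 767/4750) = 0.007280780
Sum = 0.073809902 → 0.073810.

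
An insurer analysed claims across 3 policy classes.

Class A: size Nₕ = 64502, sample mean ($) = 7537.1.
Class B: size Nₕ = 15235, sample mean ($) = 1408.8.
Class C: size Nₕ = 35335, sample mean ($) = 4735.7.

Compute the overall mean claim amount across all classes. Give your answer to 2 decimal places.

5865.52

N = 64502 + 15235 + 35335 = 115072.
The stratified mean weights each stratum mean by its population share Nₕ/N.
Σ Nₕx̄ₕ = 64502·7537.1 + 15235·1408.8 + 35335·4735.7 = 486158024.2 + 21463068 + 167335959.5 = 674957051.7.
Divide by N: 674957051.7 / 115072 = 5865.5194... → 5865.52.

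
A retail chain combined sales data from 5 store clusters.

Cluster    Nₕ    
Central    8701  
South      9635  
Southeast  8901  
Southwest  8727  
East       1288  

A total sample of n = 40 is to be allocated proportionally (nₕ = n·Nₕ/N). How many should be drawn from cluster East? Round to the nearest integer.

Share of cluster East = 1288/37252 = 0.03458.
Allocate 40 × 0.03458 = 1.383... → 1.

1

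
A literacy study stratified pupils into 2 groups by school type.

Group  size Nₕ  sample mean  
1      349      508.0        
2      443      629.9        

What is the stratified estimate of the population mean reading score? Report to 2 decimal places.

x̄_st = (Σ Nₕx̄ₕ) / (Σ Nₕ) = (349·508.0 + 443·629.9) / 792
= 456337.7 / 792 = 576.1840... → 576.18.

576.18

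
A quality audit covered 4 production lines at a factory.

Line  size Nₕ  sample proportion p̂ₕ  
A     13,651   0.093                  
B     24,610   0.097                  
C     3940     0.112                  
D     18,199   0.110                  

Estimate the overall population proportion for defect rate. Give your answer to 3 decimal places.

0.101

Wₕ = Nₕ/N with N = 60400: 0.2260, 0.4075, 0.0652, 0.3013.
p̂_st = 0.2260·0.093 + 0.4075·0.097 + 0.0652·0.112 + 0.3013·0.110 ≈ 0.10099... → 0.101.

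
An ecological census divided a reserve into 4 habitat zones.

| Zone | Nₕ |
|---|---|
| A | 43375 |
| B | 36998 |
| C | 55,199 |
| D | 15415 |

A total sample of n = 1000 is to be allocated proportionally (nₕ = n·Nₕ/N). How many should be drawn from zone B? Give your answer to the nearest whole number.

245

Share of zone B = 36998/150987 = 0.24504.
Allocate 1000 × 0.24504 = 245.041... → 245.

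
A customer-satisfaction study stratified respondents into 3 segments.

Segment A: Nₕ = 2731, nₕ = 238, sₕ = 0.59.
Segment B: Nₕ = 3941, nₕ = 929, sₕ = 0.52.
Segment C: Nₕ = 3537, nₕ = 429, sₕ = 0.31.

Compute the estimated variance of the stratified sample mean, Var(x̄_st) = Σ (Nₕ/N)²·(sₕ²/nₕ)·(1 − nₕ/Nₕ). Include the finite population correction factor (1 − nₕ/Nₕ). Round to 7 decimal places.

N = 10209; Wₕ = Nₕ/N.
segment A: (2731/10209)²·0.59²/238·(1 − 238/2731) = 0.0000955443
segment B: (3941/10209)²·0.52²/929·(1 − 929/3941) = 0.0000331502
segment C: (3537/10209)²·0.31²/429·(1 − 429/3537) = 0.0000236274
Sum = 0.0001523218 → 0.0001523.

0.0001523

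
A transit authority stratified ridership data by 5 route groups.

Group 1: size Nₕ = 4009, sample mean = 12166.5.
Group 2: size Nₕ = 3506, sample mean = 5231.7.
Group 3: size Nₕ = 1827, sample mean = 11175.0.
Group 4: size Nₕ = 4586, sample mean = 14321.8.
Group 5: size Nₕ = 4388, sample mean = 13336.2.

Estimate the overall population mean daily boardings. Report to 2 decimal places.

N = 4009 + 3506 + 1827 + 4586 + 4388 = 18316.
Weight each subgroup mean by Nₕ/N and sum.
Σ Nₕx̄ₕ = 4009·12166.5 + 3506·5231.7 + 1827·11175.0 + 4586·14321.8 + 4388·13336.2 = 48775498.5 + 18342340.2 + 20416725 + 65679774.8 + 58519245.6 = 211733584.1.
Divide by N: 211733584.1 / 18316 = 11560.0341... → 11560.03.

11560.03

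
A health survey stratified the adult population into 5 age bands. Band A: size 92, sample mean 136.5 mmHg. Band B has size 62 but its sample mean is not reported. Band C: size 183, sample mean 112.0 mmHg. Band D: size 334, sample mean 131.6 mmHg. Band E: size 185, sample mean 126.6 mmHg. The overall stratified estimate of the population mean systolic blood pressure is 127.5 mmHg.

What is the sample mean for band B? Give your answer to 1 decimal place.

N = 92 + 62 + 183 + 334 + 185 = 856.
Overall total = μ·N = 127.5·856 = 109140.
Subtract the known strata: 92·136.5 + 183·112.0 + 334·131.6 + 185·126.6 = 100429.4.
Remaining total for band B: 109140 − 100429.4 = 8710.6.
Divide by its size: 8710.6 / 62 = 140.494... → 140.5.

140.5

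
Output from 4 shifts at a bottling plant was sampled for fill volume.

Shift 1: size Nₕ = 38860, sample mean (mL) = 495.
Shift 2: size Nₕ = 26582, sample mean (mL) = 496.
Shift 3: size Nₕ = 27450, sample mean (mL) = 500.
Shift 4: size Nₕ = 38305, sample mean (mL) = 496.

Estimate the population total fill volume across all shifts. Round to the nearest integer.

1: 38860·495 = 19235700
2: 26582·496 = 13184672
3: 27450·500 = 13725000
4: 38305·496 = 18999280
τ̂ = Σ Nₕx̄ₕ = 65144652.

65144652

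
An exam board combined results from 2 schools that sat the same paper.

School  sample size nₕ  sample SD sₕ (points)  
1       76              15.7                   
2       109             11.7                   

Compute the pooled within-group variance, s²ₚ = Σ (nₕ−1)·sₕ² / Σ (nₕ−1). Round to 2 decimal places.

181.81

Degrees of freedom: 75 + 108 = 183.
Σ(nₕ−1)sₕ² = 75·246.49 + 108·136.89 = 33270.87.
s²ₚ = 33270.87 / 183 = 181.8080... → 181.81.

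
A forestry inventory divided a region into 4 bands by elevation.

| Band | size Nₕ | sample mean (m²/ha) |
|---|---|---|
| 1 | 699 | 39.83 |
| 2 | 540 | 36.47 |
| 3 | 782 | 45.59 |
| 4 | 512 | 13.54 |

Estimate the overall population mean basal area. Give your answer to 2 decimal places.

35.58

N = 699 + 540 + 782 + 512 = 2533.
The stratified mean weights each stratum mean by its population share Nₕ/N.
Σ Nₕx̄ₕ = 699·39.83 + 540·36.47 + 782·45.59 + 512·13.54 = 27841.17 + 19693.8 + 35651.38 + 6932.48 = 90118.83.
Divide by N: 90118.83 / 2533 = 35.5779... → 35.58.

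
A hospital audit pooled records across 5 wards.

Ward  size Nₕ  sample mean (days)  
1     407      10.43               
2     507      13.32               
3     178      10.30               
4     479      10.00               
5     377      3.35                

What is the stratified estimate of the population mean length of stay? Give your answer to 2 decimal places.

N = 1948; weights Wₕ = Nₕ/N = (0.2089, 0.2603, 0.0914, 0.2459, 0.1935).
x̄_st = Σ Wₕ·x̄ₕ = 0.2089·10.43 + 0.2603·13.32 + 0.0914·10.30 + 0.2459·10.00 + 0.1935·3.35 ≈ 9.6944...
→ 9.69.

9.69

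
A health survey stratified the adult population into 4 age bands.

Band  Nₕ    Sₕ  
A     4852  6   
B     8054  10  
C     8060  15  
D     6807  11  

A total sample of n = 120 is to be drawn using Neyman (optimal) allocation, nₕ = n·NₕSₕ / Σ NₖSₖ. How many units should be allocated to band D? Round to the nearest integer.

Σ NₕSₕ = 4852·6 + 8054·10 + 8060·15 + 6807·11 = 305429.
Share for D: 74877/305429 = 0.24515.
n_D = 120 × 0.24515 = 29.418... → 29.

29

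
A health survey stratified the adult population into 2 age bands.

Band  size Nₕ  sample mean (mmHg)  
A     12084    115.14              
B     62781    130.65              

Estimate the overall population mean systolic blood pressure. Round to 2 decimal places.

x̄_st = (Σ Nₕx̄ₕ) / (Σ Nₕ) = (12084·115.14 + 62781·130.65) / 74865
= 9593689.41 / 74865 = 128.1465... → 128.15.

128.15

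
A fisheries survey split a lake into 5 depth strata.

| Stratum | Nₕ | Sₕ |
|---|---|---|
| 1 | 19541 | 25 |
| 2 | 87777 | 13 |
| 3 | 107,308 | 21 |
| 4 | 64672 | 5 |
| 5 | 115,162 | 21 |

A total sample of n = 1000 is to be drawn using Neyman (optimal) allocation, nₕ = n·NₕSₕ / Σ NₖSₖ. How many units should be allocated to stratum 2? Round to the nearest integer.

Σ NₕSₕ = 19541·25 + 87777·13 + 107308·21 + 64672·5 + 115162·21 = 6624856.
Share for 2: 1141101/6624856 = 0.17225.
n_2 = 1000 × 0.17225 = 172.245... → 172.

172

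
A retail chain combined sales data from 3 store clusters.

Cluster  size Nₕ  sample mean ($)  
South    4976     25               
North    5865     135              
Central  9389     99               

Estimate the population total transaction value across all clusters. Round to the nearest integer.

South: 4976·25 = 124400
North: 5865·135 = 791775
Central: 9389·99 = 929511
τ̂ = Σ Nₕx̄ₕ = 1845686.

1845686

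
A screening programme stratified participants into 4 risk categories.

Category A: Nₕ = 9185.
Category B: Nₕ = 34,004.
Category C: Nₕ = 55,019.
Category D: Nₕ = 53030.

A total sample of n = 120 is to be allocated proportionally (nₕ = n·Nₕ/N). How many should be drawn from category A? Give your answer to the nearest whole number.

N = 9185 + 34004 + 55019 + 53030 = 151238.
n_A = 120·9185/151238 = 7.288... → 7.

7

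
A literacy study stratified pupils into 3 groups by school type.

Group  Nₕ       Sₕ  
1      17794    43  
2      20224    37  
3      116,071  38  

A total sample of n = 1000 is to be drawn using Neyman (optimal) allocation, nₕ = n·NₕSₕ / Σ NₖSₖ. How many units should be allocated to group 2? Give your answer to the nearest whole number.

Σ NₕSₕ = 17794·43 + 20224·37 + 116071·38 = 5924128.
Share for 2: 748288/5924128 = 0.12631.
n_2 = 1000 × 0.12631 = 126.312... → 126.

126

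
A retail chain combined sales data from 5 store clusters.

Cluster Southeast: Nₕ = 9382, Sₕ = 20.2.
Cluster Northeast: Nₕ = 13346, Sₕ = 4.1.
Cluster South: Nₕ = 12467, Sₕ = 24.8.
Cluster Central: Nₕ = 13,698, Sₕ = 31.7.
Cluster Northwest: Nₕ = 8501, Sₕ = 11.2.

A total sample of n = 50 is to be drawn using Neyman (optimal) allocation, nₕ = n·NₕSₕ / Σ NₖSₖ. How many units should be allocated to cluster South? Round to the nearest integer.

Σ NₕSₕ = 9382·20.2 + 13346·4.1 + 12467·24.8 + 13698·31.7 + 8501·11.2 = 1082854.4.
Share for South: 309181.6/1082854.4 = 0.28552.
n_South = 50 × 0.28552 = 14.276... → 14.

14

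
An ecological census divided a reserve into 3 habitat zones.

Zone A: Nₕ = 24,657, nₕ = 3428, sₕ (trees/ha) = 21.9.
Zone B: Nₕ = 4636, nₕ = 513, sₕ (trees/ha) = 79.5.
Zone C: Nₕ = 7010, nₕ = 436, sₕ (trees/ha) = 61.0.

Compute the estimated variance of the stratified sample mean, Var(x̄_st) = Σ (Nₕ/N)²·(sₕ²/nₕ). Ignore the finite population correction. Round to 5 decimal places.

N = 36303; Wₕ = Nₕ/N.
zone A: (24657/36303)²·21.9²/3428 = 0.06454206
zone B: (4636/36303)²·79.5²/513 = 0.20091794
zone C: (7010/36303)²·61.0²/436 = 0.31821759
Sum = 0.58367760 → 0.58368.

0.58368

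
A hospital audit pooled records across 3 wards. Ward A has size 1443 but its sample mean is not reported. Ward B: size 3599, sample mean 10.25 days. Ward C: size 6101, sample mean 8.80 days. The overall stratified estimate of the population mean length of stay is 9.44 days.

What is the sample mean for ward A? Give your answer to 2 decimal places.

10.13

Σ Nₕx̄ₕ = N·μ, so 1443·x̄_A = 11143·9.44 − (3599·10.25 + 6101·8.80).
= 105189.92 − 90578.55 = 14611.37.
x̄_A = 14611.37 / 1443 = 10.1257... → 10.13.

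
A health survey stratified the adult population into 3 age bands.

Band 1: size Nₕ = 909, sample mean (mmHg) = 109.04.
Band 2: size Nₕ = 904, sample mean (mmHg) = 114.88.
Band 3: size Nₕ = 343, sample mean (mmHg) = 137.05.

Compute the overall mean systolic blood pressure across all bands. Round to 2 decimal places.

115.94

N = 2156; weights Wₕ = Nₕ/N = (0.4216, 0.4193, 0.1591).
x̄_st = Σ Wₕ·x̄ₕ = 0.4216·109.04 + 0.4193·114.88 + 0.1591·137.05 ≈ 115.9448...
→ 115.94.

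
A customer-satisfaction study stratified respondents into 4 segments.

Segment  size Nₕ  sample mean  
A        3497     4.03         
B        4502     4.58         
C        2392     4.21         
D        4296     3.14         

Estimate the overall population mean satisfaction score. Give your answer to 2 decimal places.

x̄_st = (Σ Nₕx̄ₕ) / (Σ Nₕ) = (3497·4.03 + 4502·4.58 + 2392·4.21 + 4296·3.14) / 14687
= 58271.83 / 14687 = 3.9676... → 3.97.

3.97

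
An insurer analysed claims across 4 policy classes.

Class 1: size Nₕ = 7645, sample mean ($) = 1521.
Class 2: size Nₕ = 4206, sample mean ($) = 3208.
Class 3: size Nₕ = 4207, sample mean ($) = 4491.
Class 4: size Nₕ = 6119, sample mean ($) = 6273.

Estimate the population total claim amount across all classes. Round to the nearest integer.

82399017

Population total = Σ Nₕ·x̄ₕ (each stratum's size times its mean).
7645·1521 + 4206·3208 + 4207·4491 + 6119·6273 = 11628045 + 13492848 + 18893637 + 38384487 = 82399017.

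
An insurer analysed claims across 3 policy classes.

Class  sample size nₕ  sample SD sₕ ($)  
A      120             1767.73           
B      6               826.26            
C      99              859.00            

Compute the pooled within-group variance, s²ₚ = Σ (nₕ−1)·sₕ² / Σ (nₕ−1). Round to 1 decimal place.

2016150.1

A: (120−1)·1767.73² = 119·3124869.3529 = 371859452.9951
B: (6−1)·826.26² = 5·682705.5876 = 3413527.938
C: (99−1)·859.00² = 98·737881 = 72312338
Numerator = 447585318.9331; denominator = Σ(nₕ−1) = 222.
s²ₚ = 447585318.9331/222 = 2016150.085... → 2016150.1.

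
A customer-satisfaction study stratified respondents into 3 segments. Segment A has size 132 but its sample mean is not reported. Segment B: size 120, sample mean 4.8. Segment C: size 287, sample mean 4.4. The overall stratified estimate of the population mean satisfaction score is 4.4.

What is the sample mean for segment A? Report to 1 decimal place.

Σ Nₕx̄ₕ = N·μ, so 132·x̄_A = 539·4.4 − (120·4.8 + 287·4.4).
= 2371.6 − 1838.8 = 532.8.
x̄_A = 532.8 / 132 = 4.036... → 4.0.

4.0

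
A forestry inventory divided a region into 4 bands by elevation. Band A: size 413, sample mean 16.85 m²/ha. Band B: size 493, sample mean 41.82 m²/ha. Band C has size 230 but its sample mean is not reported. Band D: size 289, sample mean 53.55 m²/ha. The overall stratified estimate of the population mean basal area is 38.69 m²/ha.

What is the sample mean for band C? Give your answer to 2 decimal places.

N = 413 + 493 + 230 + 289 = 1425.
Overall total = μ·N = 38.69·1425 = 55133.25.
Subtract the known strata: 413·16.85 + 493·41.82 + 289·53.55 = 43052.26.
Remaining total for band C: 55133.25 − 43052.26 = 12080.99.
Divide by its size: 12080.99 / 230 = 52.5260... → 52.53.

52.53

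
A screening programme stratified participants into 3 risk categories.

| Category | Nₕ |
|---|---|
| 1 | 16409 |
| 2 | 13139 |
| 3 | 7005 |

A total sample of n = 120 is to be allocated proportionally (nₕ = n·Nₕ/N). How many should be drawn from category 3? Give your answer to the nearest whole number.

23

Share of category 3 = 7005/36553 = 0.19164.
Allocate 120 × 0.19164 = 22.997... → 23.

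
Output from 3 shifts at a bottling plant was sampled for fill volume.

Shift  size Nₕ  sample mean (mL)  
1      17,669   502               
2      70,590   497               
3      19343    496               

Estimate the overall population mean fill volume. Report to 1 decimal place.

N = 17669 + 70590 + 19343 = 107602.
The stratified mean weights each stratum mean by its population share Nₕ/N.
Σ Nₕx̄ₕ = 17669·502 + 70590·497 + 19343·496 = 8869838 + 35083230 + 9594128 = 53547196.
Divide by N: 53547196 / 107602 = 497.641... → 497.6.

497.6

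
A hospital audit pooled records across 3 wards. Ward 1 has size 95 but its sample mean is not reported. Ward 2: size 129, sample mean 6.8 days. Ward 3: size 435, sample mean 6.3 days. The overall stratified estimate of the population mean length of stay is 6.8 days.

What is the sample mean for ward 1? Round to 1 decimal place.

Σ Nₕx̄ₕ = N·μ, so 95·x̄_1 = 659·6.8 − (129·6.8 + 435·6.3).
= 4481.2 − 3617.7 = 863.5.
x̄_1 = 863.5 / 95 = 9.089... → 9.1.

9.1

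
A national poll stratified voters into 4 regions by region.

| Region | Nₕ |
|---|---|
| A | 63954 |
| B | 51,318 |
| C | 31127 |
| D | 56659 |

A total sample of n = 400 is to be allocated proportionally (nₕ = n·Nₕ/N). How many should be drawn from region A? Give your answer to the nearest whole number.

N = 63954 + 51318 + 31127 + 56659 = 203058.
n_A = 400·63954/203058 = 125.982... → 126.

126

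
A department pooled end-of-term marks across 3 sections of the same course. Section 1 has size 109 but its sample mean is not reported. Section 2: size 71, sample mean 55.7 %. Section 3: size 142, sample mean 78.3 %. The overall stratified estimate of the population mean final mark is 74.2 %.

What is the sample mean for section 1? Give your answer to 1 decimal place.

80.9

N = 109 + 71 + 142 = 322.
Overall total = μ·N = 74.2·322 = 23892.4.
Subtract the known strata: 71·55.7 + 142·78.3 = 15073.3.
Remaining total for section 1: 23892.4 − 15073.3 = 8819.1.
Divide by its size: 8819.1 / 109 = 80.909... → 80.9.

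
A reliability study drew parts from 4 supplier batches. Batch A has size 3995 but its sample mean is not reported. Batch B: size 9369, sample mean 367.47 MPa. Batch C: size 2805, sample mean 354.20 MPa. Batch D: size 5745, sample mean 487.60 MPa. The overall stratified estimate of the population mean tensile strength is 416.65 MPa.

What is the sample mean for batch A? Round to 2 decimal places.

473.80

N = 3995 + 9369 + 2805 + 5745 = 21914.
Overall total = μ·N = 416.65·21914 = 9130468.1.
Subtract the known strata: 9369·367.47 + 2805·354.20 + 5745·487.60 = 7237619.43.
Remaining total for batch A: 9130468.1 − 7237619.43 = 1892848.67.
Divide by its size: 1892848.67 / 3995 = 473.8044... → 473.80.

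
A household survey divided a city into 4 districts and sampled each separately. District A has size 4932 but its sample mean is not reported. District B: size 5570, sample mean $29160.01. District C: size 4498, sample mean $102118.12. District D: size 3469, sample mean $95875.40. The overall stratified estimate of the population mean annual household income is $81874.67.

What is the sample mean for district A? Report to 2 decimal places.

113098.73

Σ Nₕx̄ₕ = N·μ, so 4932·x̄_A = 18469·81874.67 − (5570·29160.01 + 4498·102118.12 + 3469·95875.40).
= 1512143280.23 − 954340322.06 = 557802958.17.
x̄_A = 557802958.17 / 4932 = 113098.7344... → 113098.73.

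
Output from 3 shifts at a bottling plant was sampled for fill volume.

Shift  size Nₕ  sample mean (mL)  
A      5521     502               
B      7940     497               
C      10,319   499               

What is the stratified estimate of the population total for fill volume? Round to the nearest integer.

11866903

Estimate total by summing Nₕ·x̄ₕ over strata.
5521·502 + 7940·497 + 10319·499 = 2771542 + 3946180 + 5149181 = 11866903.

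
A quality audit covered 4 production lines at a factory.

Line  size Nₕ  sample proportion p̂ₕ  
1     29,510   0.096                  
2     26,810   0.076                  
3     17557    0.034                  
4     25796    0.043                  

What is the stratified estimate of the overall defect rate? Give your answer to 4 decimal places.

Wₕ = Nₕ/N with N = 99673: 0.2961, 0.2690, 0.1761, 0.2588.
p̂_st = 0.2961·0.096 + 0.2690·0.076 + 0.1761·0.034 + 0.2588·0.043 ≈ 0.065983... → 0.0660.

0.0660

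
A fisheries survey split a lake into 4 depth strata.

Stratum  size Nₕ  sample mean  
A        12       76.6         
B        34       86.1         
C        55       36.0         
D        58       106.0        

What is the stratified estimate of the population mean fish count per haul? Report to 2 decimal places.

x̄_st = (Σ Nₕx̄ₕ) / (Σ Nₕ) = (12·76.6 + 34·86.1 + 55·36.0 + 58·106.0) / 159
= 11974.6 / 159 = 75.3119... → 75.31.

75.31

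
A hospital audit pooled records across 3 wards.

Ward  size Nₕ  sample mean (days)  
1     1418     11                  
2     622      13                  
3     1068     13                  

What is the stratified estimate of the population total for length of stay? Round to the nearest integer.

1: 1418·11 = 15598
2: 622·13 = 8086
3: 1068·13 = 13884
τ̂ = Σ Nₕx̄ₕ = 37568.

37568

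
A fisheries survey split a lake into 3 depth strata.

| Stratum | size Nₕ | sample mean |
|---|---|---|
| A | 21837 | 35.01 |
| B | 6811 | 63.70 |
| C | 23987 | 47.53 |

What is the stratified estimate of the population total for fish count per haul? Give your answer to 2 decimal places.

A: 21837·35.01 = 764513.37
B: 6811·63.70 = 433860.7
C: 23987·47.53 = 1140102.11
τ̂ = Σ Nₕx̄ₕ = 2338476.18.

2338476.18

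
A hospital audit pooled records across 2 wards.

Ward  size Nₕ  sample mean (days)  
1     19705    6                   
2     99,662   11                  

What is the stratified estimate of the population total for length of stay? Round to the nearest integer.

1214512

Estimate total by summing Nₕ·x̄ₕ over strata.
19705·6 + 99662·11 = 118230 + 1096282 = 1214512.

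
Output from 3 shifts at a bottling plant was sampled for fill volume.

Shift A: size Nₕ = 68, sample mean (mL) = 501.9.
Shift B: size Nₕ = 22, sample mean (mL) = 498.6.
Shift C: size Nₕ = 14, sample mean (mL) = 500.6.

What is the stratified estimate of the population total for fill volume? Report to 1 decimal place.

Estimate total by summing Nₕ·x̄ₕ over strata.
68·501.9 + 22·498.6 + 14·500.6 = 34129.2 + 10969.2 + 7008.4 = 52106.8.

52106.8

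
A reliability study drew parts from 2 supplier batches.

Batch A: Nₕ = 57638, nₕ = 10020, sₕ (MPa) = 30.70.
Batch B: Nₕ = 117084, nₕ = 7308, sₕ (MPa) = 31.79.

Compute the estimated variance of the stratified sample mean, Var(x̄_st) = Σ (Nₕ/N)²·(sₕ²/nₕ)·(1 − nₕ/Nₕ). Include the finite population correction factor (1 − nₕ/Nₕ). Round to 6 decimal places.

0.066679

N = 174722; Wₕ = Nₕ/N.
batch A: (57638/174722)²·30.70²/10020·(1 − 10020/57638) = 0.008456563
batch B: (117084/174722)²·31.79²/7308·(1 − 7308/117084) = 0.058222693
Sum = 0.066679256 → 0.066679.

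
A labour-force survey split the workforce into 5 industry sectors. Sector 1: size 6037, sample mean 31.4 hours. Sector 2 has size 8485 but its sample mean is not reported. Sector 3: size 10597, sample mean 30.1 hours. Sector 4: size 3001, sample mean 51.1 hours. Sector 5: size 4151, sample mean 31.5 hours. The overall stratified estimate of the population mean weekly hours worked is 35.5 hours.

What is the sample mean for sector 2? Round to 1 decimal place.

N = 6037 + 8485 + 10597 + 3001 + 4151 = 32271.
Overall total = μ·N = 35.5·32271 = 1145620.5.
Subtract the known strata: 6037·31.4 + 10597·30.1 + 3001·51.1 + 4151·31.5 = 792639.1.
Remaining total for sector 2: 1145620.5 − 792639.1 = 352981.4.
Divide by its size: 352981.4 / 8485 = 41.601... → 41.6.

41.6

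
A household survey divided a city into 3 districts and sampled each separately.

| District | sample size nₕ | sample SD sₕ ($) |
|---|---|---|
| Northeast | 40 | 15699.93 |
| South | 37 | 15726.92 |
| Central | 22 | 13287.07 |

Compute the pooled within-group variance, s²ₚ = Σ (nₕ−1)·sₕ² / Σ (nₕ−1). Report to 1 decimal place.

231506162.0

Degrees of freedom: 39 + 36 + 21 = 96.
Σ(nₕ−1)sₕ² = 39·246487802.0049 + 36·247336012.6864 + 21·176546229.1849 = 22224591547.7844.
s²ₚ = 22224591547.7844 / 96 = 231506161.956... → 231506162.0.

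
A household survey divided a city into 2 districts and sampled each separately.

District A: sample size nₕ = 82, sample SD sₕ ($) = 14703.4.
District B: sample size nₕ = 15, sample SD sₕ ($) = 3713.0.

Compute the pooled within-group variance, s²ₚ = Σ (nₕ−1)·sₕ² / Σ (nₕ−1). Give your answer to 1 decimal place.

186362072.2

Degrees of freedom: 81 + 14 = 95.
Σ(nₕ−1)sₕ² = 81·216189971.56 + 14·13786369 = 17704396862.36.
s²ₚ = 17704396862.36 / 95 = 186362072.235... → 186362072.2.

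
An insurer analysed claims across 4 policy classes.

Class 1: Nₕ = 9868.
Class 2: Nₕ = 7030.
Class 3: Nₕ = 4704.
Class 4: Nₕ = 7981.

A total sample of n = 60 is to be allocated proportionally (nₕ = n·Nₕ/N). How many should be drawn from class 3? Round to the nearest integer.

Share of class 3 = 4704/29583 = 0.15901.
Allocate 60 × 0.15901 = 9.541... → 10.

10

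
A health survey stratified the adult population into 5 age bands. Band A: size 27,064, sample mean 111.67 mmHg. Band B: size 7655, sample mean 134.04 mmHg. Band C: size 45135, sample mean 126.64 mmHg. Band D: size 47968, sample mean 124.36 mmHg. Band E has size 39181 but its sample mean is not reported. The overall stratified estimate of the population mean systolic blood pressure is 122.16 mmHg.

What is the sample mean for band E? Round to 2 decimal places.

N = 27064 + 7655 + 45135 + 47968 + 39181 = 167003.
Overall total = μ·N = 122.16·167003 = 20401086.48.
Subtract the known strata: 27064·111.67 + 7655·134.04 + 45135·126.64 + 47968·124.36 = 15729509.96.
Remaining total for band E: 20401086.48 − 15729509.96 = 4671576.52.
Divide by its size: 4671576.52 / 39181 = 119.2307... → 119.23.

119.23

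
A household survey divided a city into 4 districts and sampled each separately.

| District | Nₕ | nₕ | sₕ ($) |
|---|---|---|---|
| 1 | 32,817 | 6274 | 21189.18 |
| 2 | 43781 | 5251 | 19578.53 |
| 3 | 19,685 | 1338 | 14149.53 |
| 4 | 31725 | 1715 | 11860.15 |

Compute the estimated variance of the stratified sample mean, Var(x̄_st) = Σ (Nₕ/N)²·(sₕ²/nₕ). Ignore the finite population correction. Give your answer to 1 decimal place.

N = 128008; Wₕ = Nₕ/N.
district 1: (32817/128008)²·21189.18²/6274 = 4703.3502
district 2: (43781/128008)²·19578.53²/5251 = 8539.1624
district 3: (19685/128008)²·14149.53²/1338 = 3538.5434
district 4: (31725/128008)²·11860.15²/1715 = 5037.8505
Sum = 21818.9065 → 21818.9.

21818.9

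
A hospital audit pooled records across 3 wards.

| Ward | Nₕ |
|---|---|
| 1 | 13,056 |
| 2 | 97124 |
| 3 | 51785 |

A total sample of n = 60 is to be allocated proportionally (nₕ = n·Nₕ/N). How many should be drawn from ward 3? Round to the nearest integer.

19

N = 13056 + 97124 + 51785 = 161965.
n_3 = 60·51785/161965 = 19.184... → 19.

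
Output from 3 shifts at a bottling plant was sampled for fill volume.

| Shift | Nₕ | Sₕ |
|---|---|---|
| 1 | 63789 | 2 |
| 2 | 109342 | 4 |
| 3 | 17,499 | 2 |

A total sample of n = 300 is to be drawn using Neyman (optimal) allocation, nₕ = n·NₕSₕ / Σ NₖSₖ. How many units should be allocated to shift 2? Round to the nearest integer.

1: NₕSₕ = 63789·2 = 127578
2: NₕSₕ = 109342·4 = 437368
3: NₕSₕ = 17499·2 = 34998
Σ NₕSₕ = 599944.
n_2 = 300·437368/599944 = 218.704... → 219.

219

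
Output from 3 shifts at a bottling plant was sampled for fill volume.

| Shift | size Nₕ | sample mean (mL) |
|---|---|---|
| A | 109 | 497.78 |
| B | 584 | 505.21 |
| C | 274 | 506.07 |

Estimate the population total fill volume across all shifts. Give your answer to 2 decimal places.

A: 109·497.78 = 54258.02
B: 584·505.21 = 295042.64
C: 274·506.07 = 138663.18
τ̂ = Σ Nₕx̄ₕ = 487963.84.

487963.84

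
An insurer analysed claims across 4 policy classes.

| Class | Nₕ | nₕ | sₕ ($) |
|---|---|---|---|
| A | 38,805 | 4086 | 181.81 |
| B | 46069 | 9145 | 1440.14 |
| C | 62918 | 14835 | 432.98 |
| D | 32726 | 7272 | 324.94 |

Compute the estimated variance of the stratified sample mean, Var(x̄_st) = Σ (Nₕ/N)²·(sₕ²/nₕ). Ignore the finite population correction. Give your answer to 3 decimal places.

17.157

N = 180518; Wₕ = Nₕ/N.
class A: (38805/180518)²·181.81²/4086 = 0.373828
class B: (46069/180518)²·1440.14²/9145 = 14.770740
class C: (62918/180518)²·432.98²/14835 = 1.535172
class D: (32726/180518)²·324.94²/7272 = 0.477197
Sum = 17.156936 → 17.157.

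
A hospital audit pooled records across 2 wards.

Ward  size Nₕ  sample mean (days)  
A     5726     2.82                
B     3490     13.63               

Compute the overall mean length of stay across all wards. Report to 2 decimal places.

x̄_st = (Σ Nₕx̄ₕ) / (Σ Nₕ) = (5726·2.82 + 3490·13.63) / 9216
= 63716.02 / 9216 = 6.9136... → 6.91.

6.91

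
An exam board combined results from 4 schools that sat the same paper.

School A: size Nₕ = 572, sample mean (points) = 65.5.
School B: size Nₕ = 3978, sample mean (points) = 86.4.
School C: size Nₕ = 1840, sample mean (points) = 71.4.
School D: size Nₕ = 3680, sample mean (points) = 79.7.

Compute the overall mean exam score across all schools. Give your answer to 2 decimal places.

80.02

N = 10070; weights Wₕ = Nₕ/N = (0.0568, 0.3950, 0.1827, 0.3654).
x̄_st = Σ Wₕ·x̄ₕ = 0.0568·65.5 + 0.3950·86.4 + 0.1827·71.4 + 0.3654·79.7 ≈ 80.0236...
→ 80.02.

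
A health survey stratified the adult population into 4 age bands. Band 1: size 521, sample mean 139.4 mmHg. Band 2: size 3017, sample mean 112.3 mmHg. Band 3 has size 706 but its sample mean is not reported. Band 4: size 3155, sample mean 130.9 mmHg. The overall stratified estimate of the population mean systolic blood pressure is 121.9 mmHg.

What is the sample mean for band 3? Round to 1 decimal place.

N = 521 + 3017 + 706 + 3155 = 7399.
Overall total = μ·N = 121.9·7399 = 901938.1.
Subtract the known strata: 521·139.4 + 3017·112.3 + 3155·130.9 = 824426.
Remaining total for band 3: 901938.1 − 824426 = 77512.1.
Divide by its size: 77512.1 / 706 = 109.791... → 109.8.

109.8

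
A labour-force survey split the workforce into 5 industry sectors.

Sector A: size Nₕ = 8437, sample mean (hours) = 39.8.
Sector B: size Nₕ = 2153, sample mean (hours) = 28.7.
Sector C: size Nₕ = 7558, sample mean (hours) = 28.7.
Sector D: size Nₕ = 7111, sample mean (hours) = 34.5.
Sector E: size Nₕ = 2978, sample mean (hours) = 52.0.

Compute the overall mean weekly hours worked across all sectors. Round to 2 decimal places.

N = 28237; weights Wₕ = Nₕ/N = (0.2988, 0.0762, 0.2677, 0.2518, 0.1055).
x̄_st = Σ Wₕ·x̄ₕ = 0.2988·39.8 + 0.0762·28.7 + 0.2677·28.7 + 0.2518·34.5 + 0.1055·52.0 ≈ 35.9345...
→ 35.93.

35.93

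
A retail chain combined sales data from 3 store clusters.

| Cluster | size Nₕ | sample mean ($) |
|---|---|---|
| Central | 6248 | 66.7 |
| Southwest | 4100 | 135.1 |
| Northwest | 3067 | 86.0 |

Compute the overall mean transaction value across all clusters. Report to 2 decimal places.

92.02

N = 13415; weights Wₕ = Nₕ/N = (0.4657, 0.3056, 0.2286).
x̄_st = Σ Wₕ·x̄ₕ = 0.4657·66.7 + 0.3056·135.1 + 0.2286·86.0 ≈ 92.0174...
→ 92.02.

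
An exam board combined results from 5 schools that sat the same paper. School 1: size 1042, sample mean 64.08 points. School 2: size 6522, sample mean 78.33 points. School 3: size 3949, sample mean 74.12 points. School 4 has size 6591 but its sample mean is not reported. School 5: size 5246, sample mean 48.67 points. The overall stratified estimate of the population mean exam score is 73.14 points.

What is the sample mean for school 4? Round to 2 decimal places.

88.33

N = 1042 + 6522 + 3949 + 6591 + 5246 = 23350.
Overall total = μ·N = 73.14·23350 = 1707819.
Subtract the known strata: 1042·64.08 + 6522·78.33 + 3949·74.12 + 5246·48.67 = 1125662.32.
Remaining total for school 4: 1707819 − 1125662.32 = 582156.68.
Divide by its size: 582156.68 / 6591 = 88.3260... → 88.33.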